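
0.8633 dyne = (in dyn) 0.8633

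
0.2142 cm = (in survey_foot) 0.007028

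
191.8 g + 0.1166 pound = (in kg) 0.2447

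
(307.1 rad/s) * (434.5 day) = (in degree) 6.606e+11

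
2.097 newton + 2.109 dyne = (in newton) 2.097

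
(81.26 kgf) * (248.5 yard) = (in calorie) 4.328e+04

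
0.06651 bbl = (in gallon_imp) 2.326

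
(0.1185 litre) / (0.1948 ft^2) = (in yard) 0.007161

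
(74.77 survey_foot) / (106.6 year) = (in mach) 1.991e-11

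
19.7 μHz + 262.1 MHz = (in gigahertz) 0.2621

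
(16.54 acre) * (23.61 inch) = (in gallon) 1.06e+07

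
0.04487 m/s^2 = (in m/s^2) 0.04487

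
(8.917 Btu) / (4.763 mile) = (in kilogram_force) 0.1252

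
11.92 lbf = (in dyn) 5.302e+06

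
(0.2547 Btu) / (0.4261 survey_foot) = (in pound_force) 465.1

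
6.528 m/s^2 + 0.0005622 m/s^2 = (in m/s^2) 6.529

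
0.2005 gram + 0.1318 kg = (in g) 132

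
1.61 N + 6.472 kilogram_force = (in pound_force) 14.63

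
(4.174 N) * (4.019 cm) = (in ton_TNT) 4.009e-11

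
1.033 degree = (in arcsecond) 3719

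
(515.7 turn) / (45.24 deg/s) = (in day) 0.0475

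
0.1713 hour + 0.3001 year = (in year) 0.3001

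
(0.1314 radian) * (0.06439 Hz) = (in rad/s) 0.008461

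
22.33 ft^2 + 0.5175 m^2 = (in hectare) 0.0002592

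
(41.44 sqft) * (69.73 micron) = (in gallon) 0.07092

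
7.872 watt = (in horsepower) 0.01056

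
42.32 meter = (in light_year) 4.473e-15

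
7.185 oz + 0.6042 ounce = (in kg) 0.2208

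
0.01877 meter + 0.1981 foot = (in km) 7.915e-05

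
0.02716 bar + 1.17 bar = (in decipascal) 1.197e+06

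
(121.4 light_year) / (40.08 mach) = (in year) 2.669e+06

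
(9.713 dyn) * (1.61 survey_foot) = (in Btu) 4.518e-08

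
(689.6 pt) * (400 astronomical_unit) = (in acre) 3.597e+09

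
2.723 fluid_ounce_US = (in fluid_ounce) 2.723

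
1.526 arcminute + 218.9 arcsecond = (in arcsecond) 310.5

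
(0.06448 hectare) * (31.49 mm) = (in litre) 2.03e+04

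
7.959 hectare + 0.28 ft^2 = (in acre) 19.67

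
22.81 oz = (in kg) 0.6467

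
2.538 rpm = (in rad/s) 0.2658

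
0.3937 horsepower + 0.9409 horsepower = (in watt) 995.2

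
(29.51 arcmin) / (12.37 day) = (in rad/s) 8.032e-09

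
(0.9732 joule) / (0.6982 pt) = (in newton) 3951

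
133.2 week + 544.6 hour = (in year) 2.617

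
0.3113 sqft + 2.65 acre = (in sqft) 1.154e+05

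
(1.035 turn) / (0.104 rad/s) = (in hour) 0.01737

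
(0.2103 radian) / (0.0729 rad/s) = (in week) 4.77e-06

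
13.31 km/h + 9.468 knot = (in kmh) 30.84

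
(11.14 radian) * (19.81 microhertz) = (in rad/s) 0.0002207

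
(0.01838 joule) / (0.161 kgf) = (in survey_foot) 0.03819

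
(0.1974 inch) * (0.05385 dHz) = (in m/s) 2.7e-05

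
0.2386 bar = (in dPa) 2.386e+05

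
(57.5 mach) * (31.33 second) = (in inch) 2.415e+07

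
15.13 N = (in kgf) 1.543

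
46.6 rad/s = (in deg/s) 2670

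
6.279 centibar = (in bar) 0.06279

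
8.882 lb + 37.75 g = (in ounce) 143.4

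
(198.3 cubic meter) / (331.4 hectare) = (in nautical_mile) 3.231e-08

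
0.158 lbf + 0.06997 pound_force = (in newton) 1.014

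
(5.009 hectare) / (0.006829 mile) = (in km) 4.558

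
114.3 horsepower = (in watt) 8.523e+04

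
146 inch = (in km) 0.003708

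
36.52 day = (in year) 0.1001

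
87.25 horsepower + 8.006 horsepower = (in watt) 7.103e+04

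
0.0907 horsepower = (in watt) 67.63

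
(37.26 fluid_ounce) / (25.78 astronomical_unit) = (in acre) 7.06e-20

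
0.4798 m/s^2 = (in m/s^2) 0.4798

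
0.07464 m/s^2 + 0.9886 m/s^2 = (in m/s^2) 1.063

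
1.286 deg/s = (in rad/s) 0.02244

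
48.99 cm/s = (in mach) 0.001439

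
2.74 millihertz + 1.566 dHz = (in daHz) 0.01593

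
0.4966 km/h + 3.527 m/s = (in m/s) 3.665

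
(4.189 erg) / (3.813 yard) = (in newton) 1.201e-07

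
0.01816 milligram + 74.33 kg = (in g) 7.433e+04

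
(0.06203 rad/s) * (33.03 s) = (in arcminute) 7043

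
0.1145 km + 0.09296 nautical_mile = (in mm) 2.867e+05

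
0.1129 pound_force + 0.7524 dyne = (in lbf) 0.1129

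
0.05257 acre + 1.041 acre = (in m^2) 4426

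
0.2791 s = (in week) 4.615e-07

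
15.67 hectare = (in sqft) 1.687e+06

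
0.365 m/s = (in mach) 0.001072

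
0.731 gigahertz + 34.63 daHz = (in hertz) 7.31e+08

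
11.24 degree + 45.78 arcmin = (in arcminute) 720.2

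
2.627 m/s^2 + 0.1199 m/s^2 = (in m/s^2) 2.747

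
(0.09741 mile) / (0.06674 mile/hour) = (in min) 87.57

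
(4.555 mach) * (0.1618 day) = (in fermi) 2.168e+22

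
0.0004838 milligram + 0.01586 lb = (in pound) 0.01586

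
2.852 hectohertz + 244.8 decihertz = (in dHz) 3097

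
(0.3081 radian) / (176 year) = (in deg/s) 3.18e-09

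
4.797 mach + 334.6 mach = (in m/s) 1.156e+05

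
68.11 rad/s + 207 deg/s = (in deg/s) 4109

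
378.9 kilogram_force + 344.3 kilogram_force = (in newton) 7092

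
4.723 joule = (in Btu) 0.004477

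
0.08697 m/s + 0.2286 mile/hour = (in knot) 0.3677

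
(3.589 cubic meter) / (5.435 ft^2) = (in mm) 7108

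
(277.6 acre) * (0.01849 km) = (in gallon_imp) 4.569e+09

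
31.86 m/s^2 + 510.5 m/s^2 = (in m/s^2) 542.4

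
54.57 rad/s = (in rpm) 521.1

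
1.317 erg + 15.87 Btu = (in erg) 1.674e+11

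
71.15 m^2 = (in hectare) 0.007115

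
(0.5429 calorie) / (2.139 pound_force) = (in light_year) 2.523e-17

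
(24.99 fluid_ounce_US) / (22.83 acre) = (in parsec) 2.592e-25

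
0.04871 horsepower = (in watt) 36.32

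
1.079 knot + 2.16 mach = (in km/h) 2650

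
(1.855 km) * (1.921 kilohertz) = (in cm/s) 3.563e+08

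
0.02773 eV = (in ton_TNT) 1.062e-30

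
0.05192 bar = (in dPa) 5.192e+04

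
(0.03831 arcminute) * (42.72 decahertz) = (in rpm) 0.04546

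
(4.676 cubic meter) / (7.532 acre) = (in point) 0.4349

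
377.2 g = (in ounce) 13.31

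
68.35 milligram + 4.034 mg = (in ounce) 0.002553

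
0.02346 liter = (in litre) 0.02346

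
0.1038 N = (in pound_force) 0.02334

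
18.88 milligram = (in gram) 0.01888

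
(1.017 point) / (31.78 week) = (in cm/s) 1.867e-09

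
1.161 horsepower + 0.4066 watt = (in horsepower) 1.162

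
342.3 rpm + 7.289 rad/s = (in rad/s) 43.13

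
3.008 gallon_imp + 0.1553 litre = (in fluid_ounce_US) 467.6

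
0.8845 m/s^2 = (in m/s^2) 0.8845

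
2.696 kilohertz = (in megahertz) 0.002696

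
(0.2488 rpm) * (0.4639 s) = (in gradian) 0.7695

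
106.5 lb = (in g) 4.831e+04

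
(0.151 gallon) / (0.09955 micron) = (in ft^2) 6.18e+04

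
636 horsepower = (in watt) 4.743e+05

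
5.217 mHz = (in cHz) 0.5217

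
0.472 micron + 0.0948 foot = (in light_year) 3.054e-18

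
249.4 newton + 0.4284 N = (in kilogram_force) 25.48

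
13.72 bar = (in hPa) 1.372e+04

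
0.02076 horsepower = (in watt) 15.48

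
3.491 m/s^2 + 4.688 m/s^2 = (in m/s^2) 8.179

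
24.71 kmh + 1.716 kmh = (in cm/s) 734.1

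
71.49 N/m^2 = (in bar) 0.0007149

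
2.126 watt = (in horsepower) 0.002851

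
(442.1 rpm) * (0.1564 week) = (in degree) 2.509e+08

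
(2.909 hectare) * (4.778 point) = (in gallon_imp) 1.079e+04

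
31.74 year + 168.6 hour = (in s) 1.002e+09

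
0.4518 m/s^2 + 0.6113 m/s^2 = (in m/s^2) 1.063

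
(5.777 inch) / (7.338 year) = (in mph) 1.418e-09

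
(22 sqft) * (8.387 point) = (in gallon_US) 1.598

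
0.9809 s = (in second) 0.9809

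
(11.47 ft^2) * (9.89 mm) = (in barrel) 0.06629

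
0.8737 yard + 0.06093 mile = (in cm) 9886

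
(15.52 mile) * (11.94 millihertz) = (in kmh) 1074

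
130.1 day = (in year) 0.3564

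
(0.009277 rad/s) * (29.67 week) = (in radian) 1.665e+05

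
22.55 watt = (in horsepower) 0.03024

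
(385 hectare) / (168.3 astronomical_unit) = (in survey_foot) 5.017e-07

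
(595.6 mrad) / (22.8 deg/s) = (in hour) 0.0004158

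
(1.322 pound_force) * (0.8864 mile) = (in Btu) 7.951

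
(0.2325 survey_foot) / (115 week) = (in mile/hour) 2.279e-09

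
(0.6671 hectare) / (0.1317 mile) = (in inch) 1239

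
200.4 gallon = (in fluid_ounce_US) 2.565e+04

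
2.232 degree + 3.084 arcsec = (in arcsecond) 8038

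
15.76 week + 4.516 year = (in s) 1.519e+08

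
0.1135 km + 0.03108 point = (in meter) 113.5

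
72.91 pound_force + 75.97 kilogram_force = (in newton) 1069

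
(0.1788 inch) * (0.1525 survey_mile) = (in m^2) 1.115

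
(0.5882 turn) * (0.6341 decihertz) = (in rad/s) 0.2343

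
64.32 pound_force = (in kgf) 29.18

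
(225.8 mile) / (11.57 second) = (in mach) 92.24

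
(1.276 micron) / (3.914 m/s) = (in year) 1.034e-14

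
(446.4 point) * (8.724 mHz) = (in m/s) 0.001374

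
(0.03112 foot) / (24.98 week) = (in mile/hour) 1.404e-09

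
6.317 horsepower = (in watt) 4711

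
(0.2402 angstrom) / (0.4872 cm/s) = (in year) 1.563e-16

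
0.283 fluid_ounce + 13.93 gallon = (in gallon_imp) 11.6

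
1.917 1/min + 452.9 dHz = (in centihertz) 4532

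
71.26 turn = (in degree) 2.565e+04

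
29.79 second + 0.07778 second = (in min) 0.4978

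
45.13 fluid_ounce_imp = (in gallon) 0.3387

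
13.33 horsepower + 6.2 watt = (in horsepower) 13.34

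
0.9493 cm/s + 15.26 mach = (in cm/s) 5.196e+05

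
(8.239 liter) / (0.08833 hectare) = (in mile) 5.796e-09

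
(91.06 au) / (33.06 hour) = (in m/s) 1.145e+08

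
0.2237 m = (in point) 634.1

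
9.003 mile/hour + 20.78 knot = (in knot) 28.6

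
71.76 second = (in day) 0.0008306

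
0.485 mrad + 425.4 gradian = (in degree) 382.9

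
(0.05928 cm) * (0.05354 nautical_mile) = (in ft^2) 0.6327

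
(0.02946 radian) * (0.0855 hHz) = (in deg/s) 14.43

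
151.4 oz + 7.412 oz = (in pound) 9.926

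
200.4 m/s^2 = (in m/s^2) 200.4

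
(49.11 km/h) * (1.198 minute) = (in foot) 3217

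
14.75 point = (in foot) 0.01707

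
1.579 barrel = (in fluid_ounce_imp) 8835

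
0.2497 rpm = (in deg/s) 1.498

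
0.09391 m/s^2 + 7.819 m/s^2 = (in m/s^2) 7.913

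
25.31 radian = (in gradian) 1611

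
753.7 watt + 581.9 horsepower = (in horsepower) 582.9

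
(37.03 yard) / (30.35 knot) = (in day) 2.51e-05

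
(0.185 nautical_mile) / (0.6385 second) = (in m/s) 536.6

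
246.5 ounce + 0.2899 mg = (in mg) 6.988e+06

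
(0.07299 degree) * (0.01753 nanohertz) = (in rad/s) 2.233e-14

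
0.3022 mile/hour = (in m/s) 0.1351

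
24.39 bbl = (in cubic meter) 3.878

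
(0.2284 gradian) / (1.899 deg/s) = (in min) 0.001804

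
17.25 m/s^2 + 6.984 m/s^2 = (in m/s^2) 24.23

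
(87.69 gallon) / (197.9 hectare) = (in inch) 6.604e-06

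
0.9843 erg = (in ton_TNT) 2.353e-17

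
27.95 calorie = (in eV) 7.299e+20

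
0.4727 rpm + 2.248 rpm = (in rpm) 2.721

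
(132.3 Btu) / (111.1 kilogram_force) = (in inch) 5044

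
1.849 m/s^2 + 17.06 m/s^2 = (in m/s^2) 18.91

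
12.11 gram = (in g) 12.11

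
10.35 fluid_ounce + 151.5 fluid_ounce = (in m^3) 0.004786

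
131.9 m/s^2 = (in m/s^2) 131.9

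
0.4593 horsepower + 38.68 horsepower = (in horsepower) 39.14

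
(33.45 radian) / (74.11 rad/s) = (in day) 5.224e-06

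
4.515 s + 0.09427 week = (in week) 0.09428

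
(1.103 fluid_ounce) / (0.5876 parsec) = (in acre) 4.446e-25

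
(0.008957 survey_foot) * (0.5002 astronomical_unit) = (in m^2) 2.043e+08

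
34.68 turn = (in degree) 1.248e+04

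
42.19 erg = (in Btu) 3.999e-09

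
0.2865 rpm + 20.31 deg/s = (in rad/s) 0.3845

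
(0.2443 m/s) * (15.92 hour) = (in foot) 4.594e+04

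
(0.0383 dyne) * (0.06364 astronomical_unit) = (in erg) 3.646e+10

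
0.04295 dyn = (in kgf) 4.38e-08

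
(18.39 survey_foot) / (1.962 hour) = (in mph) 0.001775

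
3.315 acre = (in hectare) 1.342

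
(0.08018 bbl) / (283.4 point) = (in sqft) 1.372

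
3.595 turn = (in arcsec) 4.659e+06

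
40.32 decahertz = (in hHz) 4.032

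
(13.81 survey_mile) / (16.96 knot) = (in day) 0.02948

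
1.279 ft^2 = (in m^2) 0.1188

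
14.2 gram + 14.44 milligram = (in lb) 0.03134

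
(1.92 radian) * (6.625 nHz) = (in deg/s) 7.288e-07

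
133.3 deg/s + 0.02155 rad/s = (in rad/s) 2.348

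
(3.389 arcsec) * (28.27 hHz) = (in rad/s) 0.04645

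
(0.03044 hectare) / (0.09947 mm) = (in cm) 3.06e+08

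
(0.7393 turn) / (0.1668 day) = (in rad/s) 0.0003223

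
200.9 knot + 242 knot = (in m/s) 227.8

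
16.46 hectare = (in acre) 40.67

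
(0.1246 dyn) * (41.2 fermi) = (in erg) 5.134e-13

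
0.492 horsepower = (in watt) 366.9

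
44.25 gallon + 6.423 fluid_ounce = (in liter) 167.7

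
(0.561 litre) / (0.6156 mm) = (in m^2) 0.9113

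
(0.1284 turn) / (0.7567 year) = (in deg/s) 1.937e-06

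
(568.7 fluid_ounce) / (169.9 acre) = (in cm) 2.446e-06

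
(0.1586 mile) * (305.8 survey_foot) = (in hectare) 2.379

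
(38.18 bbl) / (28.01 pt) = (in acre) 0.1518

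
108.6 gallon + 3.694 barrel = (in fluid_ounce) 3.376e+04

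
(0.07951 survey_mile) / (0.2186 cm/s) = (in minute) 975.6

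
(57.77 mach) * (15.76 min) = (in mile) 1.156e+04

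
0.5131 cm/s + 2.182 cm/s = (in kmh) 0.09702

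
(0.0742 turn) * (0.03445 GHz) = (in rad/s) 1.606e+07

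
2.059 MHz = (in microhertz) 2.059e+12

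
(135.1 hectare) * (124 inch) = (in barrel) 2.676e+07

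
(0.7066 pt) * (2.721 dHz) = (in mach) 1.992e-07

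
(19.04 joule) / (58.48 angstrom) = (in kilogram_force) 3.32e+08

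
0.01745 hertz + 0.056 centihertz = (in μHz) 1.801e+04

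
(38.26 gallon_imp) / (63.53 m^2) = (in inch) 0.1078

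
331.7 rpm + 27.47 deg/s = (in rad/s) 35.21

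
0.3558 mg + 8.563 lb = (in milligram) 3.884e+06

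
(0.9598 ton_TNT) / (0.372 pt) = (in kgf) 3.12e+12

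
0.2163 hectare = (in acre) 0.5345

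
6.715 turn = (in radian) 42.19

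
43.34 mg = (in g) 0.04334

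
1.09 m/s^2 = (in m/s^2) 1.09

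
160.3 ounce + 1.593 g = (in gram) 4546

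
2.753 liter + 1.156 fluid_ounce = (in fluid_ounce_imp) 98.1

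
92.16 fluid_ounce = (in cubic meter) 0.002725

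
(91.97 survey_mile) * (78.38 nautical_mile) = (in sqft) 2.313e+11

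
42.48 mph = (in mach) 0.05577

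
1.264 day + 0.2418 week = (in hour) 70.96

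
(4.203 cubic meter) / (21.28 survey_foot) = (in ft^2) 6.975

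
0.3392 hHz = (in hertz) 33.92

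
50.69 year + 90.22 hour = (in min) 2.665e+07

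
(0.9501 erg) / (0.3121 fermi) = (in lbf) 6.844e+07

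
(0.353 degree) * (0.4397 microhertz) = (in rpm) 2.587e-08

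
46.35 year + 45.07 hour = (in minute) 2.436e+07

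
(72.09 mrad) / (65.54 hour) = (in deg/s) 1.751e-05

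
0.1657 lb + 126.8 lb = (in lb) 127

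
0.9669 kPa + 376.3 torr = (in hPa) 511.4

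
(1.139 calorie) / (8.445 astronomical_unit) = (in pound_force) 8.48e-13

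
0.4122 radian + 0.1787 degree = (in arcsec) 8.567e+04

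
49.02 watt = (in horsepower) 0.06574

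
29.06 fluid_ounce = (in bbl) 0.005406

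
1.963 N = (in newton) 1.963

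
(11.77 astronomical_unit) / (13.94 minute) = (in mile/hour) 4.709e+09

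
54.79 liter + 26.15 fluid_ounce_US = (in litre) 55.56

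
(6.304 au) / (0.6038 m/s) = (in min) 2.603e+10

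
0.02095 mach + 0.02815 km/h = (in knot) 13.88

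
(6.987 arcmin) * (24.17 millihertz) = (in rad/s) 4.912e-05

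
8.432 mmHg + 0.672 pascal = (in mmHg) 8.437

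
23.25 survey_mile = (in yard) 4.092e+04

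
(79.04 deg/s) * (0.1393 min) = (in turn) 1.835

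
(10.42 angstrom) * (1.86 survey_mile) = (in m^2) 3.119e-06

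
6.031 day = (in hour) 144.7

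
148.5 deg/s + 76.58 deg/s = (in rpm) 37.51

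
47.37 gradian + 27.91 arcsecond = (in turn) 0.1184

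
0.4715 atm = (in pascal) 4.777e+04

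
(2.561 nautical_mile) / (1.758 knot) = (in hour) 1.457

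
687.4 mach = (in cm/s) 2.341e+07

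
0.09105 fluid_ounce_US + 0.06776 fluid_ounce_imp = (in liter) 0.004618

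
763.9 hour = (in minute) 4.583e+04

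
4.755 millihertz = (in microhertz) 4755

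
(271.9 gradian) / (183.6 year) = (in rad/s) 7.376e-10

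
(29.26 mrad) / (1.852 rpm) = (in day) 1.746e-06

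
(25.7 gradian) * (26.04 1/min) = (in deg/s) 10.04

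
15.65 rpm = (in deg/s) 93.9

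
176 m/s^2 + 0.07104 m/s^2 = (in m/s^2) 176.1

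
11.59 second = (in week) 1.916e-05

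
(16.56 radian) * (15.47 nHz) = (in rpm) 2.446e-06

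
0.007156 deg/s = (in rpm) 0.001193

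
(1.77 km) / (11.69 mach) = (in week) 7.352e-07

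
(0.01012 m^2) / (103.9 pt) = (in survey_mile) 0.0001716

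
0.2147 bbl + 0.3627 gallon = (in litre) 35.51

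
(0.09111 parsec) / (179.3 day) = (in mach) 5.33e+05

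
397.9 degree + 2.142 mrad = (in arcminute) 2.388e+04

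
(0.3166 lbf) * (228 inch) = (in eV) 5.09e+19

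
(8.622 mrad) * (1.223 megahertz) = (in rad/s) 1.054e+04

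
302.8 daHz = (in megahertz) 0.003028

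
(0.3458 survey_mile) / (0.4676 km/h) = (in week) 0.007084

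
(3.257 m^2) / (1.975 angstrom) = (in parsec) 5.344e-07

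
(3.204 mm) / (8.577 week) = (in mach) 1.814e-12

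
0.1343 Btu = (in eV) 8.844e+20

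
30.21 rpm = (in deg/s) 181.3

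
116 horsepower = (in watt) 8.65e+04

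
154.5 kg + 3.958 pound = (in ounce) 5513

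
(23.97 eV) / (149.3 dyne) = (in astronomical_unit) 1.719e-26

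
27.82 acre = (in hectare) 11.26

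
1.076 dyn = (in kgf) 1.097e-06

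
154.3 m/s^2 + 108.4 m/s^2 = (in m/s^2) 262.7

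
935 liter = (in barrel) 5.881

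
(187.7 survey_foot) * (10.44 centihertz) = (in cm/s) 597.3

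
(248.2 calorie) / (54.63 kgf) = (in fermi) 1.938e+15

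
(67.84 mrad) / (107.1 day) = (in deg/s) 4.201e-07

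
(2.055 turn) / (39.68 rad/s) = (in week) 5.38e-07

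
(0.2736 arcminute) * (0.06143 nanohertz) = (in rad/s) 4.889e-15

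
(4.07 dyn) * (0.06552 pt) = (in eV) 5.872e+09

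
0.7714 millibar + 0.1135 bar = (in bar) 0.1143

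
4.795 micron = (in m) 4.795e-06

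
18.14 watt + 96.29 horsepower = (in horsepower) 96.31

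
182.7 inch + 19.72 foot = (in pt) 3.019e+04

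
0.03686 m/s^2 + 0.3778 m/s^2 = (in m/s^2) 0.4147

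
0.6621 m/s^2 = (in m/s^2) 0.6621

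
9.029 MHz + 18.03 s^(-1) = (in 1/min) 5.417e+08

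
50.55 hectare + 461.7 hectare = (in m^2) 5.122e+06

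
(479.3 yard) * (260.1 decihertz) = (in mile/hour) 2.55e+04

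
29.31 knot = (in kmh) 54.28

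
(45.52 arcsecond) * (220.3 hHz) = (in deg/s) 278.6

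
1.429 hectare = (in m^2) 1.429e+04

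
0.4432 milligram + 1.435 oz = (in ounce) 1.435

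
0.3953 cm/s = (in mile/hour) 0.008843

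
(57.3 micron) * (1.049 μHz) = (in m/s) 6.011e-11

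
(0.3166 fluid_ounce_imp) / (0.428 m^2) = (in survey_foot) 6.896e-05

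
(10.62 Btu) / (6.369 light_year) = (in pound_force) 4.18e-14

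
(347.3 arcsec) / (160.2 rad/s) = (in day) 1.216e-10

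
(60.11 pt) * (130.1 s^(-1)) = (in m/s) 2.759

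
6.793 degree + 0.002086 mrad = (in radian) 0.1186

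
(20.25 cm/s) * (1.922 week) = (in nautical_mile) 127.1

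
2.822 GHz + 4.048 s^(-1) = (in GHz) 2.822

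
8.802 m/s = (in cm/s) 880.2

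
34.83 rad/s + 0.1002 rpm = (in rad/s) 34.84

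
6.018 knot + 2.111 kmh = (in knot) 7.158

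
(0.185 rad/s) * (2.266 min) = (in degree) 1441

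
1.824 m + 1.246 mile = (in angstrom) 2.007e+13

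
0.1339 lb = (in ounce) 2.142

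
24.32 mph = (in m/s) 10.87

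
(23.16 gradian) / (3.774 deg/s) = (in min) 0.09205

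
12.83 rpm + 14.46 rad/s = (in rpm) 150.9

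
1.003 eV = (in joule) 1.607e-19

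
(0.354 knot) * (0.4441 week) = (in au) 3.27e-07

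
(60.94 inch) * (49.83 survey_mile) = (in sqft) 1.336e+06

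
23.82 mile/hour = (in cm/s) 1065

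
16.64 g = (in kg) 0.01664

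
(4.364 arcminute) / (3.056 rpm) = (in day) 4.591e-08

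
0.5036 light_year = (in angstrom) 4.764e+25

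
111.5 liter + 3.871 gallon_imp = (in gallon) 34.1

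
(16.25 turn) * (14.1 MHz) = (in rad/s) 1.44e+09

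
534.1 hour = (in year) 0.06097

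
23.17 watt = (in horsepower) 0.03107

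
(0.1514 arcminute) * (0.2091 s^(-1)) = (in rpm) 8.794e-05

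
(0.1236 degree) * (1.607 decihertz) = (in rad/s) 0.0003467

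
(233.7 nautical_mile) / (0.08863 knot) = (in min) 1.582e+05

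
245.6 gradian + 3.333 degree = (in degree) 224.4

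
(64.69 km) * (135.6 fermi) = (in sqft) 9.442e-08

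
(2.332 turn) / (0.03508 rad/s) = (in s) 417.7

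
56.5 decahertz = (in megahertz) 0.000565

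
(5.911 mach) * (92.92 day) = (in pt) 4.58e+13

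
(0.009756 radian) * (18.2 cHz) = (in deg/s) 0.1017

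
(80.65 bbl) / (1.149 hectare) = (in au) 7.46e-15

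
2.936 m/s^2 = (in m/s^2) 2.936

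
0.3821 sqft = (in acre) 8.772e-06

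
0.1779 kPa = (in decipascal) 1779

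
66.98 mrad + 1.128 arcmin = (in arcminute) 231.4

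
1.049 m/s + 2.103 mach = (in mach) 2.106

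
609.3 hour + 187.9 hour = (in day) 33.22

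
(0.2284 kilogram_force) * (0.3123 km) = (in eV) 4.366e+21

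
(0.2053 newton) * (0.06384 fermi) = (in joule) 1.311e-17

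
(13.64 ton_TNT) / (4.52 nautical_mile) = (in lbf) 1.533e+06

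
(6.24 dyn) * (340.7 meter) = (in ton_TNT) 5.081e-12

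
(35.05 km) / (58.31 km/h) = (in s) 2164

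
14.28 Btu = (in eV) 9.404e+22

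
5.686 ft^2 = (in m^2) 0.5282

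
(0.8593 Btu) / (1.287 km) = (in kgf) 0.07183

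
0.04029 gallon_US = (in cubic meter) 0.0001525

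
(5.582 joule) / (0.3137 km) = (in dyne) 1779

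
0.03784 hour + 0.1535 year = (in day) 56.03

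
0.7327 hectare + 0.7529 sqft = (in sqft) 7.887e+04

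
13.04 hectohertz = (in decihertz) 1.304e+04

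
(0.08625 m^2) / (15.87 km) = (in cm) 0.0005435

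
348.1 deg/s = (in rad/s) 6.075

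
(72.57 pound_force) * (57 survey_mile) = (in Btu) 2.807e+04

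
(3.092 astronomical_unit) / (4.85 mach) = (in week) 463.1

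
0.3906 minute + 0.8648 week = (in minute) 8718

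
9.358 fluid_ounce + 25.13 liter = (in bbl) 0.1598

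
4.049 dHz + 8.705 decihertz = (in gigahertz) 1.275e-09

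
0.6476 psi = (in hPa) 44.65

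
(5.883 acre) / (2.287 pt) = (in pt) 8.365e+10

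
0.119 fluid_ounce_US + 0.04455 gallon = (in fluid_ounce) 5.821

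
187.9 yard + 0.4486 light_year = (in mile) 2.637e+12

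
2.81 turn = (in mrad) 1.766e+04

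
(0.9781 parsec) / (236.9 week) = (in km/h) 7.583e+08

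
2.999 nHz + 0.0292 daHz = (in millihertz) 292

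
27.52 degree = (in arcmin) 1651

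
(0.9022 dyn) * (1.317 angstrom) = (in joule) 1.188e-15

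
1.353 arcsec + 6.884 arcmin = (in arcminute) 6.907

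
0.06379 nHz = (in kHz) 6.379e-14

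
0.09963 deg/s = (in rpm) 0.01661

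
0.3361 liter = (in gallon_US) 0.08879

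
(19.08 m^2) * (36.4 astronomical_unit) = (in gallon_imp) 2.285e+16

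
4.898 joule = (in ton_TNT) 1.171e-09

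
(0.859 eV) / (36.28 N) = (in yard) 4.149e-21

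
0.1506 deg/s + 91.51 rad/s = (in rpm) 873.9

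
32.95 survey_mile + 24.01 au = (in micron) 3.592e+18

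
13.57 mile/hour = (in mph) 13.57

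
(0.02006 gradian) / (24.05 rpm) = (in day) 1.448e-09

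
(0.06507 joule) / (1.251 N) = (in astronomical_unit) 3.477e-13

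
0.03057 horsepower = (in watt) 22.8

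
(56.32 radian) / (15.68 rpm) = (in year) 1.088e-06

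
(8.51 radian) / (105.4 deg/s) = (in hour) 0.001285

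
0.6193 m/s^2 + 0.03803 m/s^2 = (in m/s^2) 0.6573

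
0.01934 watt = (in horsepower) 2.594e-05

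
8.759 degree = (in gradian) 9.732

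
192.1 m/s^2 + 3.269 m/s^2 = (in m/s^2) 195.4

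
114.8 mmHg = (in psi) 2.22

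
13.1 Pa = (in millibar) 0.131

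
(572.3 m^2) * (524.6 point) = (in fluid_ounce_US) 3.581e+06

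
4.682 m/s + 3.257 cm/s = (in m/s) 4.715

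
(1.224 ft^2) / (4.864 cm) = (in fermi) 2.338e+15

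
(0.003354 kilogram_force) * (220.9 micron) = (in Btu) 6.887e-09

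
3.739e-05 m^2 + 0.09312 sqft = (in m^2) 0.008689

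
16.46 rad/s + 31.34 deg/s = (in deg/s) 974.4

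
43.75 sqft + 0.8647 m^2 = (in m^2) 4.929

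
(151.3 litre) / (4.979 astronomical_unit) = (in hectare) 2.031e-17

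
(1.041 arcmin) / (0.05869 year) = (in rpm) 1.562e-09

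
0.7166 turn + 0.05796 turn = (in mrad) 4867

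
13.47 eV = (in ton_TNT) 5.158e-28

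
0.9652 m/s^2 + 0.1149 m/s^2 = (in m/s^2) 1.08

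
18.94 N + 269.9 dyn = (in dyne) 1.894e+06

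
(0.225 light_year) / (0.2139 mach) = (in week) 4.832e+07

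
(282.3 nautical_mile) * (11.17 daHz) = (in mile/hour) 1.306e+08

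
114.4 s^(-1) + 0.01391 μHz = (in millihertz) 1.144e+05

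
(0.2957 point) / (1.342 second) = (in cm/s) 0.007773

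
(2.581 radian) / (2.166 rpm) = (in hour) 0.003161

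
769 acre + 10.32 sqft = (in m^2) 3.112e+06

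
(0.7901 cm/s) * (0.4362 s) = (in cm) 0.3446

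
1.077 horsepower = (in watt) 803.1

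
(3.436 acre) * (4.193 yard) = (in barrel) 3.353e+05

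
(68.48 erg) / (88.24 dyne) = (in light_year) 8.203e-19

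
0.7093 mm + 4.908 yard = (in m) 4.489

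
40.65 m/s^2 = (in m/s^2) 40.65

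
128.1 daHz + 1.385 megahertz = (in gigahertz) 0.001386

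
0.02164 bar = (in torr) 16.23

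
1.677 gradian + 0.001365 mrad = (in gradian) 1.677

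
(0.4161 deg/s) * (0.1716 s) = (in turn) 0.0001983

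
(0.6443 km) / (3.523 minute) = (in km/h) 10.97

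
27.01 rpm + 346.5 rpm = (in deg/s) 2241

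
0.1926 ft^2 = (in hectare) 1.789e-06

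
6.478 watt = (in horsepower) 0.008687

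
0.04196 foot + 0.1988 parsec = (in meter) 6.134e+15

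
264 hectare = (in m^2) 2.64e+06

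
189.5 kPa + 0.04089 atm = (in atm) 1.911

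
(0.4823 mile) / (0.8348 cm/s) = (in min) 1550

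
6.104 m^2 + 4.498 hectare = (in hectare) 4.499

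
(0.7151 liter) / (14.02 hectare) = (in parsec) 1.653e-25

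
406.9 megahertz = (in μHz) 4.069e+14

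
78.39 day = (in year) 0.2148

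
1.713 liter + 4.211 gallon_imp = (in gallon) 5.51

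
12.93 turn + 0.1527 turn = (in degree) 4710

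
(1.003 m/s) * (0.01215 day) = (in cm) 1.053e+05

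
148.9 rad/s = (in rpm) 1422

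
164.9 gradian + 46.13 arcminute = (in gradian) 165.8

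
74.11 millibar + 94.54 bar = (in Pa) 9.461e+06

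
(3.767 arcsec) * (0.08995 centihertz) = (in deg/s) 9.412e-07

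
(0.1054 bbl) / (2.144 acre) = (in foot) 6.336e-06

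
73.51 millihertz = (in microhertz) 7.351e+04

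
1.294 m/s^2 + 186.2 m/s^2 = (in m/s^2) 187.5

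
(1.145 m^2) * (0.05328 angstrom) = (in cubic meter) 6.101e-12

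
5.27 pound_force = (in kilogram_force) 2.39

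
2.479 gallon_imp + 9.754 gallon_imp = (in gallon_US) 14.69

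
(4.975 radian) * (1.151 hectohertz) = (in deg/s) 3.281e+04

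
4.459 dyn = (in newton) 4.459e-05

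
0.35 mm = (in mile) 2.175e-07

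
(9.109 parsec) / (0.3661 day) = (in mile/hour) 1.988e+13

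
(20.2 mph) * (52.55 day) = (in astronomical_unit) 0.0002741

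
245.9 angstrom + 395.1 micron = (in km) 3.951e-07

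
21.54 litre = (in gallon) 5.69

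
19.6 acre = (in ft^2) 8.538e+05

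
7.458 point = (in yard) 0.002877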